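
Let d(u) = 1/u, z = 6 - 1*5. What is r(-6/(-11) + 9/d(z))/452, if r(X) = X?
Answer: 105/4972 ≈ 0.021118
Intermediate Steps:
z = 1 (z = 6 - 5 = 1)
r(-6/(-11) + 9/d(z))/452 = (-6/(-11) + 9/(1/1))/452 = (-6*(-1/11) + 9/1)*(1/452) = (6/11 + 9*1)*(1/452) = (6/11 + 9)*(1/452) = (105/11)*(1/452) = 105/4972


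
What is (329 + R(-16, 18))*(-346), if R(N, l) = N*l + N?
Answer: -8650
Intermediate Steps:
R(N, l) = N + N*l
(329 + R(-16, 18))*(-346) = (329 - 16*(1 + 18))*(-346) = (329 - 16*19)*(-346) = (329 - 304)*(-346) = 25*(-346) = -8650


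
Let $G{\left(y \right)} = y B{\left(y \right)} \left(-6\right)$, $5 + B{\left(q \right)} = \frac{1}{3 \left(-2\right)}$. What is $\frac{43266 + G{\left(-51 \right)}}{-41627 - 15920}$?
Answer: $- \frac{5955}{8221} \approx -0.72436$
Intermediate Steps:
$B{\left(q \right)} = - \frac{31}{6}$ ($B{\left(q \right)} = -5 + \frac{1}{3 \left(-2\right)} = -5 + \frac{1}{-6} = -5 - \frac{1}{6} = - \frac{31}{6}$)
$G{\left(y \right)} = 31 y$ ($G{\left(y \right)} = y \left(- \frac{31}{6}\right) \left(-6\right) = - \frac{31 y}{6} \left(-6\right) = 31 y$)
$\frac{43266 + G{\left(-51 \right)}}{-41627 - 15920} = \frac{43266 + 31 \left(-51\right)}{-41627 - 15920} = \frac{43266 - 1581}{-57547} = 41685 \left(- \frac{1}{57547}\right) = - \frac{5955}{8221}$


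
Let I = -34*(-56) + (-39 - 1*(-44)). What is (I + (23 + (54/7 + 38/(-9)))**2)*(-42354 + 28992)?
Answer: -46154049428/1323 ≈ -3.4886e+7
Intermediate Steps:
I = 1909 (I = 1904 + (-39 + 44) = 1904 + 5 = 1909)
(I + (23 + (54/7 + 38/(-9)))**2)*(-42354 + 28992) = (1909 + (23 + (54/7 + 38/(-9)))**2)*(-42354 + 28992) = (1909 + (23 + (54*(1/7) + 38*(-1/9)))**2)*(-13362) = (1909 + (23 + (54/7 - 38/9))**2)*(-13362) = (1909 + (23 + 220/63)**2)*(-13362) = (1909 + (1669/63)**2)*(-13362) = (1909 + 2785561/3969)*(-13362) = (10362382/3969)*(-13362) = -46154049428/1323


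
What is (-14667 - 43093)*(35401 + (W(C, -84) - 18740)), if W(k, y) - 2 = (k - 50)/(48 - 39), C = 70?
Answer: -8663249120/9 ≈ -9.6258e+8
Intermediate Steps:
W(k, y) = -32/9 + k/9 (W(k, y) = 2 + (k - 50)/(48 - 39) = 2 + (-50 + k)/9 = 2 + (-50 + k)*(⅑) = 2 + (-50/9 + k/9) = -32/9 + k/9)
(-14667 - 43093)*(35401 + (W(C, -84) - 18740)) = (-14667 - 43093)*(35401 + ((-32/9 + (⅑)*70) - 18740)) = -57760*(35401 + ((-32/9 + 70/9) - 18740)) = -57760*(35401 + (38/9 - 18740)) = -57760*(35401 - 168622/9) = -57760*149987/9 = -8663249120/9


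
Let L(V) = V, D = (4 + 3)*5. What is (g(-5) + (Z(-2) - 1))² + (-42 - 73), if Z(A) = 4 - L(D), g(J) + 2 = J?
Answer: 1406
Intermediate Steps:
D = 35 (D = 7*5 = 35)
g(J) = -2 + J
Z(A) = -31 (Z(A) = 4 - 1*35 = 4 - 35 = -31)
(g(-5) + (Z(-2) - 1))² + (-42 - 73) = ((-2 - 5) + (-31 - 1))² + (-42 - 73) = (-7 - 32)² - 115 = (-39)² - 115 = 1521 - 115 = 1406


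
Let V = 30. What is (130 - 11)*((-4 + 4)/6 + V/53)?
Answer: 3570/53 ≈ 67.359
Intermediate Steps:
(130 - 11)*((-4 + 4)/6 + V/53) = (130 - 11)*((-4 + 4)/6 + 30/53) = 119*(0*(⅙) + 30*(1/53)) = 119*(0 + 30/53) = 119*(30/53) = 3570/53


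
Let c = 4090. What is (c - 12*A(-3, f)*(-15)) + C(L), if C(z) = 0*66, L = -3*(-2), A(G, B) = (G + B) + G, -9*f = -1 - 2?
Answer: 3070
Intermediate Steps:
f = 1/3 (f = -(-1 - 2)/9 = -1/9*(-3) = 1/3 ≈ 0.33333)
A(G, B) = B + 2*G (A(G, B) = (B + G) + G = B + 2*G)
L = 6
C(z) = 0
(c - 12*A(-3, f)*(-15)) + C(L) = (4090 - 12*(1/3 + 2*(-3))*(-15)) + 0 = (4090 - 12*(1/3 - 6)*(-15)) + 0 = (4090 - 12*(-17/3)*(-15)) + 0 = (4090 + 68*(-15)) + 0 = (4090 - 1020) + 0 = 3070 + 0 = 3070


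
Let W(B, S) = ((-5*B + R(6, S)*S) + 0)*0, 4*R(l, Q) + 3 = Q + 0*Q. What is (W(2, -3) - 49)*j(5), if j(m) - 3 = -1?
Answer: -98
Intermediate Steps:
R(l, Q) = -¾ + Q/4 (R(l, Q) = -¾ + (Q + 0*Q)/4 = -¾ + (Q + 0)/4 = -¾ + Q/4)
j(m) = 2 (j(m) = 3 - 1 = 2)
W(B, S) = 0 (W(B, S) = ((-5*B + (-¾ + S/4)*S) + 0)*0 = ((-5*B + S*(-¾ + S/4)) + 0)*0 = (-5*B + S*(-¾ + S/4))*0 = 0)
(W(2, -3) - 49)*j(5) = (0 - 49)*2 = -49*2 = -98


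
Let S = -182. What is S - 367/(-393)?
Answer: -71159/393 ≈ -181.07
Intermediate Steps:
S - 367/(-393) = -182 - 367/(-393) = -182 - 367*(-1)/393 = -182 - 1*(-367/393) = -182 + 367/393 = -71159/393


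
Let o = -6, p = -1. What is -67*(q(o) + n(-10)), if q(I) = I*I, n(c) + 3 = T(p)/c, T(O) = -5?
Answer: -4489/2 ≈ -2244.5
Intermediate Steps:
n(c) = -3 - 5/c
q(I) = I²
-67*(q(o) + n(-10)) = -67*((-6)² + (-3 - 5/(-10))) = -67*(36 + (-3 - 5*(-⅒))) = -67*(36 + (-3 + ½)) = -67*(36 - 5/2) = -67*67/2 = -4489/2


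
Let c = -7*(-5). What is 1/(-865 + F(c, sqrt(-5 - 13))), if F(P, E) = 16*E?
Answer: -865/752833 - 48*I*sqrt(2)/752833 ≈ -0.001149 - 9.0169e-5*I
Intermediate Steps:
c = 35
1/(-865 + F(c, sqrt(-5 - 13))) = 1/(-865 + 16*sqrt(-5 - 13)) = 1/(-865 + 16*sqrt(-18)) = 1/(-865 + 16*(3*I*sqrt(2))) = 1/(-865 + 48*I*sqrt(2))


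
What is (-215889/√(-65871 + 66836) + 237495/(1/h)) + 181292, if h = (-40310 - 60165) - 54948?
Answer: -36912004093 - 215889*√965/965 ≈ -3.6912e+10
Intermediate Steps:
h = -155423 (h = -100475 - 54948 = -155423)
(-215889/√(-65871 + 66836) + 237495/(1/h)) + 181292 = (-215889/√(-65871 + 66836) + 237495/(1/(-155423))) + 181292 = (-215889*√965/965 + 237495/(-1/155423)) + 181292 = (-215889*√965/965 + 237495*(-155423)) + 181292 = (-215889*√965/965 - 36912185385) + 181292 = (-36912185385 - 215889*√965/965) + 181292 = -36912004093 - 215889*√965/965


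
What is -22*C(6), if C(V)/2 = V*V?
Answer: -1584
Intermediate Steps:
C(V) = 2*V**2 (C(V) = 2*(V*V) = 2*V**2)
-22*C(6) = -44*6**2 = -44*36 = -22*72 = -1584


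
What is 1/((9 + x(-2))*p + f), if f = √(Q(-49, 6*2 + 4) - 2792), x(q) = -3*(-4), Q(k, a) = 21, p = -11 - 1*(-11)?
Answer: -I*√2771/2771 ≈ -0.018997*I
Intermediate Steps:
p = 0 (p = -11 + 11 = 0)
x(q) = 12
f = I*√2771 (f = √(21 - 2792) = √(-2771) = I*√2771 ≈ 52.64*I)
1/((9 + x(-2))*p + f) = 1/((9 + 12)*0 + I*√2771) = 1/(21*0 + I*√2771) = 1/(0 + I*√2771) = 1/(I*√2771) = -I*√2771/2771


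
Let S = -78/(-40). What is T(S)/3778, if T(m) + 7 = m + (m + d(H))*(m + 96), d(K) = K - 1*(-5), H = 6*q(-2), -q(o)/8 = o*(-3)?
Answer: -11013559/1511200 ≈ -7.2880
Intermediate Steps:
q(o) = 24*o (q(o) = -8*o*(-3) = -(-24)*o = 24*o)
S = 39/20 (S = -78*(-1/40) = 39/20 ≈ 1.9500)
H = -288 (H = 6*(24*(-2)) = 6*(-48) = -288)
d(K) = 5 + K (d(K) = K + 5 = 5 + K)
T(m) = -7 + m + (-283 + m)*(96 + m) (T(m) = -7 + (m + (m + (5 - 288))*(m + 96)) = -7 + (m + (m - 283)*(96 + m)) = -7 + (m + (-283 + m)*(96 + m)) = -7 + m + (-283 + m)*(96 + m))
T(S)/3778 = (-27175 + (39/20)**2 - 186*39/20)/3778 = (-27175 + 1521/400 - 3627/10)*(1/3778) = -11013559/400*1/3778 = -11013559/1511200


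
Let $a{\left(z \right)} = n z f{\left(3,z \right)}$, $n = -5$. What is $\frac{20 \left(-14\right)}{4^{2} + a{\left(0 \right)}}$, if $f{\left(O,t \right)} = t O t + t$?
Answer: $- \frac{35}{2} \approx -17.5$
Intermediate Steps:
$f{\left(O,t \right)} = t + O t^{2}$ ($f{\left(O,t \right)} = O t t + t = O t^{2} + t = t + O t^{2}$)
$a{\left(z \right)} = - 5 z^{2} \left(1 + 3 z\right)$ ($a{\left(z \right)} = - 5 z z \left(1 + 3 z\right) = - 5 z^{2} \left(1 + 3 z\right)$)
$\frac{20 \left(-14\right)}{4^{2} + a{\left(0 \right)}} = \frac{20 \left(-14\right)}{4^{2} + 0^{2} \left(-5 - 0\right)} = - \frac{280}{16 + 0 \left(-5 + 0\right)} = - \frac{280}{16 + 0 \left(-5\right)} = - \frac{280}{16 + 0} = - \frac{280}{16} = \left(-280\right) \frac{1}{16} = - \frac{35}{2}$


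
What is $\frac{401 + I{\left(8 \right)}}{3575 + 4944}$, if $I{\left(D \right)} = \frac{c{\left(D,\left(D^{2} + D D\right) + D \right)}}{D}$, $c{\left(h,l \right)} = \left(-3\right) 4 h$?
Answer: $\frac{389}{8519} \approx 0.045663$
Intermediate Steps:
$c{\left(h,l \right)} = - 12 h$
$I{\left(D \right)} = -12$ ($I{\left(D \right)} = \frac{\left(-12\right) D}{D} = -12$)
$\frac{401 + I{\left(8 \right)}}{3575 + 4944} = \frac{401 - 12}{3575 + 4944} = \frac{389}{8519}$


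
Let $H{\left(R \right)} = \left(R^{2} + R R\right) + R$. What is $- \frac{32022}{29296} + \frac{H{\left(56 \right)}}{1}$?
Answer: $\frac{92676533}{14648} \approx 6326.9$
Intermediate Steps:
$H{\left(R \right)} = R + 2 R^{2}$ ($H{\left(R \right)} = \left(R^{2} + R^{2}\right) + R = 2 R^{2} + R = R + 2 R^{2}$)
$- \frac{32022}{29296} + \frac{H{\left(56 \right)}}{1} = - \frac{32022}{29296} + \frac{56 \left(1 + 2 \cdot 56\right)}{1} = \left(-32022\right) \frac{1}{29296} + 56 \left(1 + 112\right) 1 = - \frac{16011}{14648} + 56 \cdot 113 \cdot 1 = - \frac{16011}{14648} + 6328 \cdot 1 = - \frac{16011}{14648} + 6328 = \frac{92676533}{14648}$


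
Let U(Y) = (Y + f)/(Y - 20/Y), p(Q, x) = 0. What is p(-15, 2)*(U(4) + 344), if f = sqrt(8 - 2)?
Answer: 0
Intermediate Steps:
f = sqrt(6) ≈ 2.4495
U(Y) = (Y + sqrt(6))/(Y - 20/Y)
p(-15, 2)*(U(4) + 344) = 0*(4*(4 + sqrt(6))/(-20 + 4**2) + 344) = 0*(4*(4 + sqrt(6))/(-20 + 16) + 344) = 0*(4*(4 + sqrt(6))/(-4) + 344) = 0*(4*(-1/4)*(4 + sqrt(6)) + 344) = 0*((-4 - sqrt(6)) + 344) = 0*(340 - sqrt(6)) = 0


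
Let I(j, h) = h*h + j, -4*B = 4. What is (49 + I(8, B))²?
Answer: 3364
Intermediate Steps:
B = -1 (B = -¼*4 = -1)
I(j, h) = j + h² (I(j, h) = h² + j = j + h²)
(49 + I(8, B))² = (49 + (8 + (-1)²))² = (49 + (8 + 1))² = (49 + 9)² = 58² = 3364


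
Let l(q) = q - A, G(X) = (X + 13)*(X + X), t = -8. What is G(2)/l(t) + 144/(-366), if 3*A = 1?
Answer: -2316/305 ≈ -7.5934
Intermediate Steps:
A = 1/3 (A = (1/3)*1 = 1/3 ≈ 0.33333)
G(X) = 2*X*(13 + X) (G(X) = (13 + X)*(2*X) = 2*X*(13 + X))
l(q) = -1/3 + q (l(q) = q - 1*1/3 = q - 1/3 = -1/3 + q)
G(2)/l(t) + 144/(-366) = (2*2*(13 + 2))/(-1/3 - 8) + 144/(-366) = (2*2*15)/(-25/3) + 144*(-1/366) = 60*(-3/25) - 24/61 = -36/5 - 24/61 = -2316/305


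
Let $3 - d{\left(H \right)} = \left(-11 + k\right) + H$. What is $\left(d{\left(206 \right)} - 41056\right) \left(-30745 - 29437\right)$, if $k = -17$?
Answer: $2481364042$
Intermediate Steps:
$d{\left(H \right)} = 31 - H$ ($d{\left(H \right)} = 3 - \left(\left(-11 - 17\right) + H\right) = 3 - \left(-28 + H\right) = 31 - H$)
$\left(d{\left(206 \right)} - 41056\right) \left(-30745 - 29437\right) = \left(\left(31 - 206\right) - 41056\right) \left(-30745 - 29437\right) = \left(\left(31 - 206\right) - 41056\right) \left(-60182\right) = \left(-175 - 41056\right) \left(-60182\right) = \left(-41231\right) \left(-60182\right) = 2481364042$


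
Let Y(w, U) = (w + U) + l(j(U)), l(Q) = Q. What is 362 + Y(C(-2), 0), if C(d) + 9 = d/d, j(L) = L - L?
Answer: 354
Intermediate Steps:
j(L) = 0
C(d) = -8 (C(d) = -9 + d/d = -9 + 1 = -8)
Y(w, U) = U + w (Y(w, U) = (w + U) + 0 = (U + w) + 0 = U + w)
362 + Y(C(-2), 0) = 362 + (0 - 8) = 362 - 8 = 354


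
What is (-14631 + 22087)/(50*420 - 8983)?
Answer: 7456/12017 ≈ 0.62045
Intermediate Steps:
(-14631 + 22087)/(50*420 - 8983) = 7456/(21000 - 8983) = 7456/12017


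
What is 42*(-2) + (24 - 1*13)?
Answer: -73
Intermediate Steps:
42*(-2) + (24 - 1*13) = -84 + (24 - 13) = -84 + 11 = -73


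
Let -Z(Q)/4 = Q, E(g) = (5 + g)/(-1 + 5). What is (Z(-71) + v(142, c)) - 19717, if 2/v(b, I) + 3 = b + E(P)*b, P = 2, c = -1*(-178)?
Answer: -15060571/775 ≈ -19433.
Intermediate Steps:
c = 178
E(g) = 5/4 + g/4 (E(g) = (5 + g)/4 = (5 + g)*(¼) = 5/4 + g/4)
v(b, I) = 2/(-3 + 11*b/4) (v(b, I) = 2/(-3 + (b + (5/4 + (¼)*2)*b)) = 2/(-3 + (b + (5/4 + ½)*b)) = 2/(-3 + (b + 7*b/4)) = 2/(-3 + 11*b/4))
Z(Q) = -4*Q
(Z(-71) + v(142, c)) - 19717 = (-4*(-71) + 8/(-12 + 11*142)) - 19717 = (284 + 8/(-12 + 1562)) - 19717 = (284 + 8/1550) - 19717 = (284 + 8*(1/1550)) - 19717 = (284 + 4/775) - 19717 = 220104/775 - 19717 = -15060571/775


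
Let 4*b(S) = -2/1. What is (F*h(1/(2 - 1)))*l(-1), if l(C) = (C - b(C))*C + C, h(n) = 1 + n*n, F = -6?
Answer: 6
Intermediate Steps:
b(S) = -½ (b(S) = (-2/1)/4 = (-2*1)/4 = (¼)*(-2) = -½)
h(n) = 1 + n²
l(C) = C + C*(½ + C) (l(C) = (C - 1*(-½))*C + C = (C + ½)*C + C = (½ + C)*C + C = C*(½ + C) + C = C + C*(½ + C))
(F*h(1/(2 - 1)))*l(-1) = (-6*(1 + (1/(2 - 1))²))*((½)*(-1)*(3 + 2*(-1))) = (-6*(1 + (1/1)²))*((½)*(-1)*(3 - 2)) = (-6*(1 + 1²))*((½)*(-1)*1) = -6*(1 + 1)*(-½) = -6*2*(-½) = -12*(-½) = 6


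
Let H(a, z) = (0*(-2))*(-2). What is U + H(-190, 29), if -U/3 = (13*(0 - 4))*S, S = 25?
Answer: 3900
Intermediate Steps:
H(a, z) = 0 (H(a, z) = 0*(-2) = 0)
U = 3900 (U = -3*13*(0 - 4)*25 = -3*13*(-4)*25 = -(-156)*25 = -3*(-1300) = 3900)
U + H(-190, 29) = 3900 + 0 = 3900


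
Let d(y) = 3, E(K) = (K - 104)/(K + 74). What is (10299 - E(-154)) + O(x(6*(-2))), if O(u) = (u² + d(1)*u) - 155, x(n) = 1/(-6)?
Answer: 3650509/360 ≈ 10140.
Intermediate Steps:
E(K) = (-104 + K)/(74 + K)
x(n) = -⅙
O(u) = -155 + u² + 3*u (O(u) = (u² + 3*u) - 155 = -155 + u² + 3*u)
(10299 - E(-154)) + O(x(6*(-2))) = (10299 - (-104 - 154)/(74 - 154)) + (-155 + (-⅙)² + 3*(-⅙)) = (10299 - (-258)/(-80)) + (-155 + 1/36 - ½) = (10299 - (-1)*(-258)/80) - 5597/36 = (10299 - 1*129/40) - 5597/36 = (10299 - 129/40) - 5597/36 = 411831/40 - 5597/36 = 3650509/360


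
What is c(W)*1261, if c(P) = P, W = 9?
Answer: 11349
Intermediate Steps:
c(W)*1261 = 9*1261 = 11349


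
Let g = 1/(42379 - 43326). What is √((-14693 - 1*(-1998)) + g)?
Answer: I*√11384991202/947 ≈ 112.67*I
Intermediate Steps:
g = -1/947 (g = 1/(-947) = -1/947 ≈ -0.0010560)
√((-14693 - 1*(-1998)) + g) = √((-14693 - 1*(-1998)) - 1/947) = √((-14693 + 1998) - 1/947) = √(-12695 - 1/947) = √(-12022166/947) = I*√11384991202/947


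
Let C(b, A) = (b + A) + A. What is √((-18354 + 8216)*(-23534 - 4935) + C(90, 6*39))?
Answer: 4*√18038705 ≈ 16989.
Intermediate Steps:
C(b, A) = b + 2*A (C(b, A) = (A + b) + A = b + 2*A)
√((-18354 + 8216)*(-23534 - 4935) + C(90, 6*39)) = √((-18354 + 8216)*(-23534 - 4935) + (90 + 2*(6*39))) = √(-10138*(-28469) + (90 + 2*234)) = √(288618722 + (90 + 468)) = √(288618722 + 558) = √288619280 = 4*√18038705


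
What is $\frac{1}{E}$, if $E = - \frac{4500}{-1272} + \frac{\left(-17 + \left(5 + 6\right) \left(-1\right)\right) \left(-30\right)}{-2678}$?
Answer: $\frac{141934}{457605} \approx 0.31017$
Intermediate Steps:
$E = \frac{457605}{141934}$ ($E = \left(-4500\right) \left(- \frac{1}{1272}\right) + \left(-17 + 11 \left(-1\right)\right) \left(-30\right) \left(- \frac{1}{2678}\right) = \frac{375}{106} + \left(-17 - 11\right) \left(-30\right) \left(- \frac{1}{2678}\right) = \frac{375}{106} + \left(-28\right) \left(-30\right) \left(- \frac{1}{2678}\right) = \frac{375}{106} + 840 \left(- \frac{1}{2678}\right) = \frac{375}{106} - \frac{420}{1339} = \frac{457605}{141934} \approx 3.2241$)
$\frac{1}{E} = \frac{1}{\frac{457605}{141934}} = \frac{141934}{457605}$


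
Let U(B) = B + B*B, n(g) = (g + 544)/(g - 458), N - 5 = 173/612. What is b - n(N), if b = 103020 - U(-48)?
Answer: 27918312293/277063 ≈ 1.0077e+5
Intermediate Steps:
N = 3233/612 (N = 5 + 173/612 = 3233/612 ≈ 5.2827)
n(g) = (544 + g)/(-458 + g)
U(B) = B + B**2
b = 100764 (b = 103020 - (-48)*(1 - 48) = 103020 - (-48)*(-47) = 103020 - 1*2256 = 103020 - 2256 = 100764)
b - n(N) = 100764 - (544 + 3233/612)/(-458 + 3233/612) = 100764 - 336161/((-277063/612)*612) = 100764 - (-612)*336161/(277063*612) = 100764 - 1*(-336161/277063) = 100764 + 336161/277063 = 27918312293/277063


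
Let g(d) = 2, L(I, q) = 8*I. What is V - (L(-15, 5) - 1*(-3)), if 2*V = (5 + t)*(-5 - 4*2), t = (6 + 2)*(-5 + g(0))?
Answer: 481/2 ≈ 240.50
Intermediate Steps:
t = -24 (t = (6 + 2)*(-5 + 2) = 8*(-3) = -24)
V = 247/2 (V = ((5 - 24)*(-5 - 4*2))/2 = (-19*(-5 - 8))/2 = (-19*(-13))/2 = (½)*247 = 247/2 ≈ 123.50)
V - (L(-15, 5) - 1*(-3)) = 247/2 - (8*(-15) - 1*(-3)) = 247/2 - (-120 + 3) = 247/2 - 1*(-117) = 247/2 + 117 = 481/2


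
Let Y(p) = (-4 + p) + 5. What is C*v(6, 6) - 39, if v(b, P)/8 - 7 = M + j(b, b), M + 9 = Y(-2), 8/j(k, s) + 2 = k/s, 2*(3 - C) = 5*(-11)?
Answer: -2723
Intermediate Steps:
C = 61/2 (C = 3 - 5*(-11)/2 = 3 - ½*(-55) = 3 + 55/2 = 61/2 ≈ 30.500)
Y(p) = 1 + p
j(k, s) = 8/(-2 + k/s)
M = -10 (M = -9 + (1 - 2) = -9 - 1 = -10)
v(b, P) = -88 (v(b, P) = 56 + 8*(-10 + 8*b/(b - 2*b)) = 56 + 8*(-10 + 8*b/((-b))) = 56 + 8*(-10 + 8*b*(-1/b)) = 56 + 8*(-10 - 8) = 56 + 8*(-18) = 56 - 144 = -88)
C*v(6, 6) - 39 = (61/2)*(-88) - 39 = -2684 - 39 = -2723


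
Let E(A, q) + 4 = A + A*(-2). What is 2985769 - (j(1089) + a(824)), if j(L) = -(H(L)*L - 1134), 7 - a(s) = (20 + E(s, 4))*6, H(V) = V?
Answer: 4165701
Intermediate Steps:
E(A, q) = -4 - A (E(A, q) = -4 + (A + A*(-2)) = -4 + (A - 2*A) = -4 - A)
a(s) = -89 + 6*s (a(s) = 7 - (20 + (-4 - s))*6 = 7 - (16 - s)*6 = 7 - (96 - 6*s) = 7 + (-96 + 6*s) = -89 + 6*s)
j(L) = 1134 - L² (j(L) = -(L*L - 1134) = -(L² - 1134) = -(-1134 + L²) = 1134 - L²)
2985769 - (j(1089) + a(824)) = 2985769 - ((1134 - 1*1089²) + (-89 + 6*824)) = 2985769 - ((1134 - 1*1185921) + (-89 + 4944)) = 2985769 - ((1134 - 1185921) + 4855) = 2985769 - (-1184787 + 4855) = 2985769 - 1*(-1179932) = 2985769 + 1179932 = 4165701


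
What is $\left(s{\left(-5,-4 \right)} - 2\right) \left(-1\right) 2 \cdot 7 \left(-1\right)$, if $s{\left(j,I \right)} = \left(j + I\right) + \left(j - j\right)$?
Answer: $-154$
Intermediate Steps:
$s{\left(j,I \right)} = I + j$ ($s{\left(j,I \right)} = \left(I + j\right) + 0 = I + j$)
$\left(s{\left(-5,-4 \right)} - 2\right) \left(-1\right) 2 \cdot 7 \left(-1\right) = \left(\left(-4 - 5\right) - 2\right) \left(-1\right) 2 \cdot 7 \left(-1\right) = \left(-9 - 2\right) \left(-1\right) 2 \cdot 7 \left(-1\right) = \left(-11\right) \left(-1\right) 2 \cdot 7 \left(-1\right) = 11 \cdot 2 \cdot 7 \left(-1\right) = 22 \cdot 7 \left(-1\right) = 154 \left(-1\right) = -154$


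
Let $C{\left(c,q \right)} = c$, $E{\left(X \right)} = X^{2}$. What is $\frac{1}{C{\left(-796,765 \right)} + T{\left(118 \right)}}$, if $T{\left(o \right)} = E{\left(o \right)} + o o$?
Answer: $\frac{1}{27052} \approx 3.6966 \cdot 10^{-5}$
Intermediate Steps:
$T{\left(o \right)} = 2 o^{2}$ ($T{\left(o \right)} = o^{2} + o o = o^{2} + o^{2} = 2 o^{2}$)
$\frac{1}{C{\left(-796,765 \right)} + T{\left(118 \right)}} = \frac{1}{-796 + 2 \cdot 118^{2}} = \frac{1}{-796 + 2 \cdot 13924} = \frac{1}{-796 + 27848} = \frac{1}{27052}$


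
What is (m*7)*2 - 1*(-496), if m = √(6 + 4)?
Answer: 496 + 14*√10 ≈ 540.27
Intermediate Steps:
m = √10 ≈ 3.1623
(m*7)*2 - 1*(-496) = (√10*7)*2 - 1*(-496) = (7*√10)*2 + 496 = 14*√10 + 496 = 496 + 14*√10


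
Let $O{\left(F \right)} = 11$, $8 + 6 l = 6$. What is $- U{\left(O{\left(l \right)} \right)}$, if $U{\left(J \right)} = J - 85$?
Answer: $74$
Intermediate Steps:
$l = - \frac{1}{3}$ ($l = - \frac{4}{3} + \frac{1}{6} \cdot 6 = - \frac{4}{3} + 1 = - \frac{1}{3} \approx -0.33333$)
$U{\left(J \right)} = -85 + J$
$- U{\left(O{\left(l \right)} \right)} = - (-85 + 11) = \left(-1\right) \left(-74\right) = 74$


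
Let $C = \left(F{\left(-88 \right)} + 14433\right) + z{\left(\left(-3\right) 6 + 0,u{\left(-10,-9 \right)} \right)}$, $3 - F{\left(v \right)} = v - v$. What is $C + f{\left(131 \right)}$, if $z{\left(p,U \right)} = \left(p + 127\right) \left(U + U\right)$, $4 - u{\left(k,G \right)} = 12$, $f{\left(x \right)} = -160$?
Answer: $12532$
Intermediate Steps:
$F{\left(v \right)} = 3$ ($F{\left(v \right)} = 3 - \left(v - v\right) = 3 - 0 = 3 + 0 = 3$)
$u{\left(k,G \right)} = -8$ ($u{\left(k,G \right)} = 4 - 12 = -8$)
$z{\left(p,U \right)} = 2 U \left(127 + p\right)$ ($z{\left(p,U \right)} = \left(127 + p\right) 2 U = 2 U \left(127 + p\right)$)
$C = 12692$ ($C = \left(3 + 14433\right) + 2 \left(-8\right) \left(127 + \left(\left(-3\right) 6 + 0\right)\right) = 14436 + 2 \left(-8\right) \left(127 + \left(-18 + 0\right)\right) = 14436 + 2 \left(-8\right) \left(127 - 18\right) = 14436 + 2 \left(-8\right) 109 = 14436 - 1744 = 12692$)
$C + f{\left(131 \right)} = 12692 - 160 = 12532$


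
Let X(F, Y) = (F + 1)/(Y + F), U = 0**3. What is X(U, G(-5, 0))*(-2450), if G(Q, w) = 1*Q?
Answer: 490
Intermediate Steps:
G(Q, w) = Q
U = 0
X(F, Y) = (1 + F)/(F + Y)
X(U, G(-5, 0))*(-2450) = ((1 + 0)/(0 - 5))*(-2450) = (1/(-5))*(-2450) = -1/5*1*(-2450) = -1/5*(-2450) = 490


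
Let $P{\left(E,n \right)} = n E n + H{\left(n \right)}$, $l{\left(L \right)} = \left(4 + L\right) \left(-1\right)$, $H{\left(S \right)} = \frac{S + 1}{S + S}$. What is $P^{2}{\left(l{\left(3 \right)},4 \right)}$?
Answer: $\frac{793881}{64} \approx 12404.0$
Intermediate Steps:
$H{\left(S \right)} = \frac{1 + S}{2 S}$
$l{\left(L \right)} = -4 - L$
$P{\left(E,n \right)} = E n^{2} + \frac{1 + n}{2 n}$ ($P{\left(E,n \right)} = n E n + \frac{1 + n}{2 n} = E n n + \frac{1 + n}{2 n} = E n^{2} + \frac{1 + n}{2 n}$)
$P^{2}{\left(l{\left(3 \right)},4 \right)} = \left(\frac{1 + 4 + 2 \left(-4 - 3\right) 4^{3}}{2 \cdot 4}\right)^{2} = \left(\frac{1}{2} \cdot \frac{1}{4} \left(1 + 4 + 2 \left(-4 - 3\right) 64\right)\right)^{2} = \left(\frac{1}{2} \cdot \frac{1}{4} \left(1 + 4 + 2 \left(-7\right) 64\right)\right)^{2} = \left(\frac{1}{2} \cdot \frac{1}{4} \left(1 + 4 - 896\right)\right)^{2} = \left(\frac{1}{2} \cdot \frac{1}{4} \left(-891\right)\right)^{2} = \left(- \frac{891}{8}\right)^{2} = \frac{793881}{64}$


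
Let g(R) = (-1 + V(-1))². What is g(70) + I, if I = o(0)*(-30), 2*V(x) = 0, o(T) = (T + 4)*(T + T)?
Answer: 1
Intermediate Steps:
o(T) = 2*T*(4 + T) (o(T) = (4 + T)*(2*T) = 2*T*(4 + T))
V(x) = 0 (V(x) = (½)*0 = 0)
I = 0 (I = (2*0*(4 + 0))*(-30) = (2*0*4)*(-30) = 0*(-30) = 0)
g(R) = 1 (g(R) = (-1 + 0)² = (-1)² = 1)
g(70) + I = 1 + 0 = 1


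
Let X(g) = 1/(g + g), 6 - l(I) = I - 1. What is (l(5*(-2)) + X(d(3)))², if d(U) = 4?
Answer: 18769/64 ≈ 293.27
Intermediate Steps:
l(I) = 7 - I (l(I) = 6 - (I - 1) = 6 - (-1 + I) = 6 + (1 - I) = 7 - I)
X(g) = 1/(2*g)
(l(5*(-2)) + X(d(3)))² = ((7 - 5*(-2)) + (½)/4)² = ((7 - 1*(-10)) + (½)*(¼))² = ((7 + 10) + ⅛)² = (17 + ⅛)² = (137/8)² = 18769/64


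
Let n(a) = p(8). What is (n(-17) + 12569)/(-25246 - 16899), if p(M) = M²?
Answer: -12633/42145 ≈ -0.29975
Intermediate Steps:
n(a) = 64 (n(a) = 8² = 64)
(n(-17) + 12569)/(-25246 - 16899) = (64 + 12569)/(-25246 - 16899) = 12633/(-42145) = 12633*(-1/42145) = -12633/42145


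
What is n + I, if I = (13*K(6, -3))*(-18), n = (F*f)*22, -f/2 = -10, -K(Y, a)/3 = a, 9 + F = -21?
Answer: -15306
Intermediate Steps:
F = -30 (F = -9 - 21 = -30)
K(Y, a) = -3*a
f = 20 (f = -2*(-10) = 20)
n = -13200 (n = -30*20*22 = -600*22 = -13200)
I = -2106 (I = (13*(-3*(-3)))*(-18) = (13*9)*(-18) = 117*(-18) = -2106)
n + I = -13200 - 2106 = -15306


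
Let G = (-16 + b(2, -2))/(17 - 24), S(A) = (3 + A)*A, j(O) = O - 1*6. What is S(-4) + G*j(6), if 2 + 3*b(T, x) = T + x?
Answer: 4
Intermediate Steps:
b(T, x) = -2/3 + T/3 + x/3 (b(T, x) = -2/3 + (T + x)/3 = -2/3 + (T/3 + x/3) = -2/3 + T/3 + x/3)
j(O) = -6 + O (j(O) = O - 6 = -6 + O)
S(A) = A*(3 + A)
G = 50/21 (G = (-16 + (-2/3 + (1/3)*2 + (1/3)*(-2)))/(17 - 24) = (-16 + (-2/3 + 2/3 - 2/3))/(-7) = (-16 - 2/3)*(-1/7) = -50/3*(-1/7) = 50/21 ≈ 2.3810)
S(-4) + G*j(6) = -4*(3 - 4) + 50*(-6 + 6)/21 = -4*(-1) + (50/21)*0 = 4 + 0 = 4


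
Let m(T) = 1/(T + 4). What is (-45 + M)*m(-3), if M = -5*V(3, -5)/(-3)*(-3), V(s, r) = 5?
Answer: -70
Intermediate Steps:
m(T) = 1/(4 + T)
M = -25 (M = -25/(-3)*(-3) = -25*(-1)/3*(-3) = -5*(-5/3)*(-3) = (25/3)*(-3) = -25)
(-45 + M)*m(-3) = (-45 - 25)/(4 - 3) = -70/1 = -70*1 = -70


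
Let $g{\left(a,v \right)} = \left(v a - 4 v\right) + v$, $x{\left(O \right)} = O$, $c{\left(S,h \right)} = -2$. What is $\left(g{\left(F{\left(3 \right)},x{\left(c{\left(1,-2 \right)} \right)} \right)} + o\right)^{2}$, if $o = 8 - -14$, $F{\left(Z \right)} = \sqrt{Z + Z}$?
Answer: $808 - 112 \sqrt{6} \approx 533.66$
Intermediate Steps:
$F{\left(Z \right)} = \sqrt{2} \sqrt{Z}$ ($F{\left(Z \right)} = \sqrt{2 Z} = \sqrt{2} \sqrt{Z}$)
$g{\left(a,v \right)} = - 3 v + a v$ ($g{\left(a,v \right)} = \left(a v - 4 v\right) + v = \left(- 4 v + a v\right) + v = - 3 v + a v$)
$o = 22$ ($o = 8 + 14 = 22$)
$\left(g{\left(F{\left(3 \right)},x{\left(c{\left(1,-2 \right)} \right)} \right)} + o\right)^{2} = \left(- 2 \left(-3 + \sqrt{2} \sqrt{3}\right) + 22\right)^{2} = \left(- 2 \left(-3 + \sqrt{6}\right) + 22\right)^{2} = \left(\left(6 - 2 \sqrt{6}\right) + 22\right)^{2} = \left(28 - 2 \sqrt{6}\right)^{2}$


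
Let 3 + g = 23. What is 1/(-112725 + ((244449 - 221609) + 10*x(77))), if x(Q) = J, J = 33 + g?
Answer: -1/89355 ≈ -1.1191e-5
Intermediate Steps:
g = 20 (g = -3 + 23 = 20)
J = 53 (J = 33 + 20 = 53)
x(Q) = 53
1/(-112725 + ((244449 - 221609) + 10*x(77))) = 1/(-112725 + ((244449 - 221609) + 10*53)) = 1/(-112725 + (22840 + 530)) = 1/(-112725 + 23370) = 1/(-89355) = -1/89355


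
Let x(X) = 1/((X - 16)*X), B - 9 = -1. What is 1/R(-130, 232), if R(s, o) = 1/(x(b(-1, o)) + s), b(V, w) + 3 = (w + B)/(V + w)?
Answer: -27142361/208833 ≈ -129.97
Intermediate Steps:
B = 8 (B = 9 - 1 = 8)
b(V, w) = -3 + (8 + w)/(V + w) (b(V, w) = -3 + (w + 8)/(V + w) = -3 + (8 + w)/(V + w))
x(X) = 1/(X*(-16 + X)) (x(X) = 1/((-16 + X)*X) = 1/(X*(-16 + X)))
R(s, o) = 1/(s + (-1 + o)/((-16 + (11 - 2*o)/(-1 + o))*(11 - 2*o))) (R(s, o) = 1/(1/((((8 - 3*(-1) - 2*o)/(-1 + o)))*(-16 + (8 - 3*(-1) - 2*o)/(-1 + o))) + s) = 1/(1/((((8 + 3 - 2*o)/(-1 + o)))*(-16 + (8 + 3 - 2*o)/(-1 + o))) + s) = 1/(1/((((11 - 2*o)/(-1 + o)))*(-16 + (11 - 2*o)/(-1 + o))) + s) = 1/(((-1 + o)/(11 - 2*o))/(-16 + (11 - 2*o)/(-1 + o)) + s) = 1/((-1 + o)/((-16 + (11 - 2*o)/(-1 + o))*(11 - 2*o)) + s) = 1/(s + (-1 + o)/((-16 + (11 - 2*o)/(-1 + o))*(11 - 2*o))))
1/R(-130, 232) = 1/(9*(-11 + 2*232)*(-3 + 2*232)/((-1 + 232)² + 9*(-130)*(-11 + 2*232)*(-3 + 2*232))) = 1/(9*(-11 + 464)*(-3 + 464)/(231² + 9*(-130)*(-11 + 464)*(-3 + 464))) = 1/(9*453*461/(53361 + 9*(-130)*453*461)) = 1/(9*453*461/(53361 - 244334610)) = 1/(9*453*461/(-244281249)) = 1/(9*(-1/244281249)*453*461) = 1/(-208833/27142361) = -27142361/208833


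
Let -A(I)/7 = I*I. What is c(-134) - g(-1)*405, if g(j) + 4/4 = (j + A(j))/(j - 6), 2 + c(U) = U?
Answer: -1357/7 ≈ -193.86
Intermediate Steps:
A(I) = -7*I² (A(I) = -7*I*I = -7*I²)
c(U) = -2 + U
g(j) = -1 + (j - 7*j²)/(-6 + j) (g(j) = -1 + (j - 7*j²)/(j - 6) = -1 + (j - 7*j²)/(-6 + j))
c(-134) - g(-1)*405 = (-2 - 134) - (6 - 7*(-1)²)/(-6 - 1)*405 = -136 - (6 - 7*1)/(-7)*405 = -136 - (-(6 - 7)/7)*405 = -136 - (-⅐*(-1))*405 = -136 - 405/7 = -1357/7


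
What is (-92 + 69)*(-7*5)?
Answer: 805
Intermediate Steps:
(-92 + 69)*(-7*5) = -23*(-35) = 805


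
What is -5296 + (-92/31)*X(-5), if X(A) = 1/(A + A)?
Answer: -820834/155 ≈ -5295.7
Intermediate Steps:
X(A) = 1/(2*A)
-5296 + (-92/31)*X(-5) = -5296 + (-92/31)*((½)/(-5)) = -5296 + (-92/31)*((½)*(-⅕)) = -5296 - 23*4/31*(-⅒) = -5296 - 92/31*(-⅒) = -5296 + 46/155 = -820834/155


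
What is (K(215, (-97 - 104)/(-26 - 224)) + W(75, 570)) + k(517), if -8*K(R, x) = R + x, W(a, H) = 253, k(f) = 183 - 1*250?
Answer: 318049/2000 ≈ 159.02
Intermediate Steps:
k(f) = -67 (k(f) = 183 - 250 = -67)
K(R, x) = -R/8 - x/8 (K(R, x) = -(R + x)/8 = -R/8 - x/8)
(K(215, (-97 - 104)/(-26 - 224)) + W(75, 570)) + k(517) = ((-⅛*215 - (-97 - 104)/(8*(-26 - 224))) + 253) - 67 = ((-215/8 - (-201)/(8*(-250))) + 253) - 67 = ((-215/8 - (-201)*(-1)/(8*250)) + 253) - 67 = ((-215/8 - ⅛*201/250) + 253) - 67 = ((-215/8 - 201/2000) + 253) - 67 = (-53951/2000 + 253) - 67 = 452049/2000 - 67 = 318049/2000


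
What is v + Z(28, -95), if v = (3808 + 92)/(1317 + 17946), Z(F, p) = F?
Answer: 181088/6421 ≈ 28.202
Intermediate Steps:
v = 1300/6421 (v = 3900/19263 = 3900*(1/19263) = 1300/6421 ≈ 0.20246)
v + Z(28, -95) = 1300/6421 + 28 = 181088/6421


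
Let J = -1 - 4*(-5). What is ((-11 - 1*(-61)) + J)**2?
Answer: 4761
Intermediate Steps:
J = 19 (J = -1 + 20 = 19)
((-11 - 1*(-61)) + J)**2 = ((-11 - 1*(-61)) + 19)**2 = ((-11 + 61) + 19)**2 = (50 + 19)**2 = 69**2 = 4761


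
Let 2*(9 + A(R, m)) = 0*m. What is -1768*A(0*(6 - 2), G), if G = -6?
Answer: 15912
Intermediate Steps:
A(R, m) = -9 (A(R, m) = -9 + (0*m)/2 = -9 + (1/2)*0 = -9 + 0 = -9)
-1768*A(0*(6 - 2), G) = -1768*(-9) = 15912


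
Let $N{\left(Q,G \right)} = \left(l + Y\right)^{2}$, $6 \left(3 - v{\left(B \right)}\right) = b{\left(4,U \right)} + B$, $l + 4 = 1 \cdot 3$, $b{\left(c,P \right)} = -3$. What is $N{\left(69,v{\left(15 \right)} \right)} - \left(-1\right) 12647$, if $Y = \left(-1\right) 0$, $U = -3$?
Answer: $12648$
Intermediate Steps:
$Y = 0$
$l = -1$ ($l = -4 + 1 \cdot 3 = -4 + 3 = -1$)
$v{\left(B \right)} = \frac{7}{2} - \frac{B}{6}$ ($v{\left(B \right)} = 3 - \frac{-3 + B}{6} = 3 - \left(- \frac{1}{2} + \frac{B}{6}\right) = \frac{7}{2} - \frac{B}{6}$)
$N{\left(Q,G \right)} = 1$ ($N{\left(Q,G \right)} = \left(-1 + 0\right)^{2} = \left(-1\right)^{2} = 1$)
$N{\left(69,v{\left(15 \right)} \right)} - \left(-1\right) 12647 = 1 - \left(-1\right) 12647 = 1 - -12647 = 1 + 12647 = 12648$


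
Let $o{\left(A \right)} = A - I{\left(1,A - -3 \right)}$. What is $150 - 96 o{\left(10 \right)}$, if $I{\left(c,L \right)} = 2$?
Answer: $-618$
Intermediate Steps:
$o{\left(A \right)} = -2 + A$ ($o{\left(A \right)} = A - 2 = -2 + A$)
$150 - 96 o{\left(10 \right)} = 150 - 96 \left(-2 + 10\right) = 150 - 768 = -618$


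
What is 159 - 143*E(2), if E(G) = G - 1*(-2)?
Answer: -413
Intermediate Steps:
E(G) = 2 + G (E(G) = G + 2 = 2 + G)
159 - 143*E(2) = 159 - 143*(2 + 2) = 159 - 143*4 = 159 - 572 = -413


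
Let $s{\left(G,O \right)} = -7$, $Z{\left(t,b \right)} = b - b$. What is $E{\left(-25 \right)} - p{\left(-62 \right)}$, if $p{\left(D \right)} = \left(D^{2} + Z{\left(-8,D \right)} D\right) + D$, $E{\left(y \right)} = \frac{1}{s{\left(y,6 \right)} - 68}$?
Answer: $- \frac{283651}{75} \approx -3782.0$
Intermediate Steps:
$Z{\left(t,b \right)} = 0$
$E{\left(y \right)} = - \frac{1}{75}$ ($E{\left(y \right)} = \frac{1}{-7 - 68} = \frac{1}{-75} = - \frac{1}{75}$)
$p{\left(D \right)} = D + D^{2}$ ($p{\left(D \right)} = \left(D^{2} + 0 D\right) + D = \left(D^{2} + 0\right) + D = D^{2} + D = D + D^{2}$)
$E{\left(-25 \right)} - p{\left(-62 \right)} = - \frac{1}{75} - - 62 \left(1 - 62\right) = - \frac{1}{75} - \left(-62\right) \left(-61\right) = - \frac{1}{75} - 3782 = - \frac{283651}{75}$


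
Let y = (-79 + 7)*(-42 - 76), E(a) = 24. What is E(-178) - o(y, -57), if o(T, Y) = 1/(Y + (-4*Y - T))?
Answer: 199801/8325 ≈ 24.000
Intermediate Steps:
y = 8496 (y = -72*(-118) = 8496)
o(T, Y) = 1/(-T - 3*Y) (o(T, Y) = 1/(Y + (-T - 4*Y)) = 1/(-T - 3*Y))
E(-178) - o(y, -57) = 24 - (-1)/(8496 + 3*(-57)) = 24 - (-1)/(8496 - 171) = 24 - (-1)/8325 = 24 - 1*(-1/8325) = 24 + 1/8325 = 199801/8325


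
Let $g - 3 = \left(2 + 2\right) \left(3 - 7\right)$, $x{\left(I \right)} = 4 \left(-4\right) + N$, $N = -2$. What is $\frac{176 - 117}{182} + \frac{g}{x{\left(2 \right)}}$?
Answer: $\frac{857}{819} \approx 1.0464$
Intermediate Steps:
$x{\left(I \right)} = -18$ ($x{\left(I \right)} = 4 \left(-4\right) - 2 = -16 - 2 = -18$)
$g = -13$ ($g = 3 + \left(2 + 2\right) \left(3 - 7\right) = 3 + 4 \left(-4\right) = 3 - 16 = -13$)
$\frac{176 - 117}{182} + \frac{g}{x{\left(2 \right)}} = \frac{176 - 117}{182} - \frac{13}{-18} = 59 \cdot \frac{1}{182} - - \frac{13}{18} = \frac{59}{182} + \frac{13}{18} = \frac{857}{819}$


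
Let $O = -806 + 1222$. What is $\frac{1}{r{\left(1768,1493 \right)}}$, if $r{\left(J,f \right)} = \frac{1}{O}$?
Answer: $416$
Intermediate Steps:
$O = 416$
$r{\left(J,f \right)} = \frac{1}{416}$
$\frac{1}{r{\left(1768,1493 \right)}} = \frac{1}{\frac{1}{416}} = 416$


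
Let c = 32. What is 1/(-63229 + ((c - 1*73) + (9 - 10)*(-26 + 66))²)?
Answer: -1/56668 ≈ -1.7647e-5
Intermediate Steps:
1/(-63229 + ((c - 1*73) + (9 - 10)*(-26 + 66))²) = 1/(-63229 + ((32 - 1*73) + (9 - 10)*(-26 + 66))²) = 1/(-63229 + ((32 - 73) - 1*40)²) = 1/(-63229 + (-41 - 40)²) = 1/(-63229 + (-81)²) = 1/(-63229 + 6561) = 1/(-56668) = -1/56668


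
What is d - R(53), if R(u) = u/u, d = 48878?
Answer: 48877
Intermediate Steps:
R(u) = 1
d - R(53) = 48878 - 1*1 = 48878 - 1 = 48877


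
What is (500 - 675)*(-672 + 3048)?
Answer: -415800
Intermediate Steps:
(500 - 675)*(-672 + 3048) = -175*2376 = -415800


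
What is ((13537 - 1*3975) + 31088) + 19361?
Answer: 60011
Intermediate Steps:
((13537 - 1*3975) + 31088) + 19361 = ((13537 - 3975) + 31088) + 19361 = (9562 + 31088) + 19361 = 40650 + 19361 = 60011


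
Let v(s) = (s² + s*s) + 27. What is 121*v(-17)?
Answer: 73205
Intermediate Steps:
v(s) = 27 + 2*s² (v(s) = (s² + s²) + 27 = 2*s² + 27 = 27 + 2*s²)
121*v(-17) = 121*(27 + 2*(-17)²) = 121*(27 + 2*289) = 121*(27 + 578) = 121*605 = 73205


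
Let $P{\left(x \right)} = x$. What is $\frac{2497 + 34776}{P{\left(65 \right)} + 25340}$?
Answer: $\frac{37273}{25405} \approx 1.4672$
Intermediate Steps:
$\frac{2497 + 34776}{P{\left(65 \right)} + 25340} = \frac{2497 + 34776}{65 + 25340} = \frac{37273}{25405}$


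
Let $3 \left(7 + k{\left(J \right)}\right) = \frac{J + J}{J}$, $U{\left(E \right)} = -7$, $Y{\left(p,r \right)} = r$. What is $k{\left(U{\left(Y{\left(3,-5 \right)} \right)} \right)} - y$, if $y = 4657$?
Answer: $- \frac{13990}{3} \approx -4663.3$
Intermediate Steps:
$k{\left(J \right)} = - \frac{19}{3}$ ($k{\left(J \right)} = -7 + \frac{\left(J + J\right) \frac{1}{J}}{3} = -7 + \frac{2 J \frac{1}{J}}{3} = -7 + \frac{1}{3} \cdot 2 = -7 + \frac{2}{3} = - \frac{19}{3}$)
$k{\left(U{\left(Y{\left(3,-5 \right)} \right)} \right)} - y = - \frac{19}{3} - 4657 = - \frac{13990}{3}$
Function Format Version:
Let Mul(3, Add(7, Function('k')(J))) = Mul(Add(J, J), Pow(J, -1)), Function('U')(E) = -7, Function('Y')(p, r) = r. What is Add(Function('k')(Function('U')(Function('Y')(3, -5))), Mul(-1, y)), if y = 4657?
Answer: Rational(-13990, 3) ≈ -4663.3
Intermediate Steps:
Function('k')(J) = Rational(-19, 3) (Function('k')(J) = Add(-7, Mul(Rational(1, 3), Mul(Add(J, J), Pow(J, -1)))) = Add(-7, Mul(Rational(1, 3), Mul(Mul(2, J), Pow(J, -1)))) = Add(-7, Mul(Rational(1, 3), 2)) = Add(-7, Rational(2, 3)) = Rational(-19, 3))
Add(Function('k')(Function('U')(Function('Y')(3, -5))), Mul(-1, y)) = Add(Rational(-19, 3), Mul(-1, 4657)) = Add(Rational(-19, 3), -4657) = Rational(-13990, 3)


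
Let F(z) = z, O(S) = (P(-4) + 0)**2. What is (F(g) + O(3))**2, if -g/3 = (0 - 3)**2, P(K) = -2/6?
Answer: 58564/81 ≈ 723.01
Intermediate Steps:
P(K) = -1/3 (P(K) = -2*1/6 = -1/3)
g = -27 (g = -3*(0 - 3)**2 = -3*(-3)**2 = -3*9 = -27)
O(S) = 1/9 (O(S) = (-1/3 + 0)**2 = (-1/3)**2 = 1/9)
(F(g) + O(3))**2 = (-27 + 1/9)**2 = (-242/9)**2 = 58564/81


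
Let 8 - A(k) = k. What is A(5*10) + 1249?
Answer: 1207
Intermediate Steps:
A(k) = 8 - k
A(5*10) + 1249 = (8 - 5*10) + 1249 = (8 - 1*50) + 1249 = (8 - 50) + 1249 = -42 + 1249 = 1207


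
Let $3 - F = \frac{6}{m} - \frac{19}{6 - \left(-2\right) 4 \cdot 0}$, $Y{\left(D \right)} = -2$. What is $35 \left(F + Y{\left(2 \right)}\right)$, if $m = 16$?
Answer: $\frac{3185}{24} \approx 132.71$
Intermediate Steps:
$F = \frac{139}{24}$ ($F = 3 - \left(\frac{6}{16} - \frac{19}{6 - \left(-2\right) 4 \cdot 0}\right) = 3 - \left(6 \cdot \frac{1}{16} - \frac{19}{6 - \left(-8\right) 0}\right) = 3 - \left(\frac{3}{8} - \frac{19}{6 - 0}\right) = 3 - \left(\frac{3}{8} - \frac{19}{6 + 0}\right) = 3 - \left(\frac{3}{8} - \frac{19}{6}\right) = 3 - - \frac{67}{24} = 3 + \frac{67}{24} = \frac{139}{24} \approx 5.7917$)
$35 \left(F + Y{\left(2 \right)}\right) = 35 \left(\frac{139}{24} - 2\right) = 35 \cdot \frac{91}{24} = \frac{3185}{24}$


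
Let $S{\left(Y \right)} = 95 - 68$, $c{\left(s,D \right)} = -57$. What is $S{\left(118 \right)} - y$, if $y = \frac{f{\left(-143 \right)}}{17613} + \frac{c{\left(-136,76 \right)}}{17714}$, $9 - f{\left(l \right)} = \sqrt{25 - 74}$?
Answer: $\frac{936083881}{34666298} + \frac{7 i}{17613} \approx 27.003 + 0.00039743 i$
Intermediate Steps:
$S{\left(Y \right)} = 27$ ($S{\left(Y \right)} = 95 - 68 = 27$)
$f{\left(l \right)} = 9 - 7 i$ ($f{\left(l \right)} = 9 - \sqrt{25 - 74} = 9 - \sqrt{-49} = 9 - 7 i$)
$y = - \frac{93835}{34666298} - \frac{7 i}{17613}$ ($y = \frac{9 - 7 i}{17613} - \frac{57}{17714} = \left(9 - 7 i\right) \frac{1}{17613} - \frac{57}{17714} = \left(\frac{1}{1957} - \frac{7 i}{17613}\right) - \frac{57}{17714} = - \frac{93835}{34666298} - \frac{7 i}{17613} \approx -0.0027068 - 0.00039743 i$)
$S{\left(118 \right)} - y = 27 - \left(- \frac{93835}{34666298} - \frac{7 i}{17613}\right) = 27 + \left(\frac{93835}{34666298} + \frac{7 i}{17613}\right) = \frac{936083881}{34666298} + \frac{7 i}{17613}$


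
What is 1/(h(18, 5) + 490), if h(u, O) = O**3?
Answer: 1/615 ≈ 0.0016260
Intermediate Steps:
1/(h(18, 5) + 490) = 1/(5**3 + 490) = 1/(125 + 490) = 1/615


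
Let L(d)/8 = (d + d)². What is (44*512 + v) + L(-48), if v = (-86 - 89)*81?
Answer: 82081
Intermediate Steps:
v = -14175 (v = -175*81 = -14175)
L(d) = 32*d² (L(d) = 8*(d + d)² = 8*(2*d)² = 8*(4*d²) = 32*d²)
(44*512 + v) + L(-48) = (44*512 - 14175) + 32*(-48)² = (22528 - 14175) + 32*2304 = 8353 + 73728 = 82081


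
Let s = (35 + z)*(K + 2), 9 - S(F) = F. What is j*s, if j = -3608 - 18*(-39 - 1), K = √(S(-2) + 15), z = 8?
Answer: -248368 - 124184*√26 ≈ -8.8159e+5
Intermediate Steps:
S(F) = 9 - F
K = √26 (K = √((9 - 1*(-2)) + 15) = √((9 + 2) + 15) = √(11 + 15) = √26 ≈ 5.0990)
s = 86 + 43*√26 (s = (35 + 8)*(√26 + 2) = 43*(2 + √26) = 86 + 43*√26 ≈ 305.26)
j = -2888 (j = -3608 - 18*(-40) = -3608 - 1*(-720) = -3608 + 720 = -2888)
j*s = -2888*(86 + 43*√26) = -248368 - 124184*√26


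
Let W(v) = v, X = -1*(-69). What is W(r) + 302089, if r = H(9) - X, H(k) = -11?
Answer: 302009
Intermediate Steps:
X = 69
r = -80 (r = -11 - 1*69 = -11 - 69 = -80)
W(r) + 302089 = -80 + 302089 = 302009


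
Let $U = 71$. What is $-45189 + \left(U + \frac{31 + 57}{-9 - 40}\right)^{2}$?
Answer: $- \frac{96999908}{2401} \approx -40400.0$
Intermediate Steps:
$-45189 + \left(U + \frac{31 + 57}{-9 - 40}\right)^{2} = -45189 + \left(71 + \frac{31 + 57}{-9 - 40}\right)^{2} = -45189 + \left(71 + \frac{88}{-49}\right)^{2} = -45189 + \left(71 + 88 \left(- \frac{1}{49}\right)\right)^{2} = -45189 + \left(71 - \frac{88}{49}\right)^{2} = -45189 + \left(\frac{3391}{49}\right)^{2} = -45189 + \frac{11498881}{2401} = - \frac{96999908}{2401}$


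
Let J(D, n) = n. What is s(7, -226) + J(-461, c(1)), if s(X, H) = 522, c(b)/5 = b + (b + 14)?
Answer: 602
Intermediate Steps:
c(b) = 70 + 10*b (c(b) = 5*(b + (b + 14)) = 5*(b + (14 + b)) = 5*(14 + 2*b) = 70 + 10*b)
s(7, -226) + J(-461, c(1)) = 522 + (70 + 10*1) = 522 + (70 + 10) = 522 + 80 = 602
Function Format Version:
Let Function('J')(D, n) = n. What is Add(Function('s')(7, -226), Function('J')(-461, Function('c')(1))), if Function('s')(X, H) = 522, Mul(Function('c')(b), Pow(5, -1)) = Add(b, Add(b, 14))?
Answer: 602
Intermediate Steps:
Function('c')(b) = Add(70, Mul(10, b)) (Function('c')(b) = Mul(5, Add(b, Add(b, 14))) = Mul(5, Add(b, Add(14, b))) = Mul(5, Add(14, Mul(2, b))) = Add(70, Mul(10, b)))
Add(Function('s')(7, -226), Function('J')(-461, Function('c')(1))) = Add(522, Add(70, Mul(10, 1))) = Add(522, Add(70, 10)) = Add(522, 80) = 602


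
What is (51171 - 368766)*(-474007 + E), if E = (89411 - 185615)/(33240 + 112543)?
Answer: 21946531847062575/145783 ≈ 1.5054e+11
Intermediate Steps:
E = -96204/145783 ≈ -0.65991
(51171 - 368766)*(-474007 + E) = (51171 - 368766)*(-474007 - 96204/145783) = -317595*(-69102258685/145783) = 21946531847062575/145783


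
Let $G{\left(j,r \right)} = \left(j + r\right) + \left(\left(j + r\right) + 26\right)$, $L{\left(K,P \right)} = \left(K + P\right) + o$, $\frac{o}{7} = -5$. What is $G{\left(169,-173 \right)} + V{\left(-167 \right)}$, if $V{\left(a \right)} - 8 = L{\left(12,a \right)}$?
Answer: $-164$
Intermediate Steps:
$o = -35$ ($o = 7 \left(-5\right) = -35$)
$L{\left(K,P \right)} = -35 + K + P$ ($L{\left(K,P \right)} = \left(K + P\right) - 35 = -35 + K + P$)
$V{\left(a \right)} = -15 + a$ ($V{\left(a \right)} = 8 + \left(-35 + 12 + a\right) = 8 + \left(-23 + a\right) = -15 + a$)
$G{\left(j,r \right)} = 26 + 2 j + 2 r$ ($G{\left(j,r \right)} = \left(j + r\right) + \left(26 + j + r\right) = 26 + 2 j + 2 r$)
$G{\left(169,-173 \right)} + V{\left(-167 \right)} = \left(26 + 2 \cdot 169 + 2 \left(-173\right)\right) - 182 = \left(26 + 338 - 346\right) - 182 = 18 - 182 = -164$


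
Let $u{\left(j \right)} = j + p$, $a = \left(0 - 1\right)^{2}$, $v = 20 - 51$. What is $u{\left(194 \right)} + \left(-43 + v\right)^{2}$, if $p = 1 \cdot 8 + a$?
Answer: $5679$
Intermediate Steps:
$v = -31$ ($v = 20 - 51 = -31$)
$a = 1$ ($a = \left(-1\right)^{2} = 1$)
$p = 9$ ($p = 1 \cdot 8 + 1 = 8 + 1 = 9$)
$u{\left(j \right)} = 9 + j$ ($u{\left(j \right)} = j + 9 = 9 + j$)
$u{\left(194 \right)} + \left(-43 + v\right)^{2} = \left(9 + 194\right) + \left(-43 - 31\right)^{2} = 203 + \left(-74\right)^{2} = 203 + 5476 = 5679$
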